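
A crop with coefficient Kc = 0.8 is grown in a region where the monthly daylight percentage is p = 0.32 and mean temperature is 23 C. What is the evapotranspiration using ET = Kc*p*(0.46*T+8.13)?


ET = Kc * p * (0.46*T + 8.13)
ET = 0.8 * 0.32 * (0.46*23 + 8.13)
ET = 0.8 * 0.32 * 18.7100

4.7898 mm/day


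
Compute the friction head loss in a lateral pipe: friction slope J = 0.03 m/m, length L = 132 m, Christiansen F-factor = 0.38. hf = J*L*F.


hf = J * L * F = 0.03 * 132 * 0.38 = 1.5048 m

1.5048 m


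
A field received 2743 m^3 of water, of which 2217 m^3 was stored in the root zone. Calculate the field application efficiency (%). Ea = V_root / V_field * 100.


Ea = V_root / V_field * 100 = 2217 / 2743 * 100 = 80.8239%

80.8239 %


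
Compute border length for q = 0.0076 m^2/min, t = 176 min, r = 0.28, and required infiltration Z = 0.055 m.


L = q*t/((1+r)*Z)
L = 0.0076*176/((1+0.28)*0.055)
L = 1.3376/0.0704

19.0000 m


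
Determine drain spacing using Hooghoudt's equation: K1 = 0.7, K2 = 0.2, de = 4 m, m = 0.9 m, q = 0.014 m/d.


S^2 = 8*K2*de*m/q + 4*K1*m^2/q
S^2 = 8*0.2*4*0.9/0.014 + 4*0.7*0.9^2/0.014
S = sqrt(573.4286)

23.9464 m


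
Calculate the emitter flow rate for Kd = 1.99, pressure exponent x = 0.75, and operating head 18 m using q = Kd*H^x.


q = Kd * H^x = 1.99 * 18^0.75 = 1.99 * 8.738852

17.3903 L/h


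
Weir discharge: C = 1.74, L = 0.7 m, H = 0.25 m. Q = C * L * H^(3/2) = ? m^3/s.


Q = C * L * H^(3/2) = 1.74 * 0.7 * 0.25^1.5 = 1.74 * 0.7 * 0.125000

0.1522 m^3/s


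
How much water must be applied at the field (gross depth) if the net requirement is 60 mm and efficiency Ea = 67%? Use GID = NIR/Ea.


Ea = 67% = 0.67
GID = NIR / Ea = 60 / 0.67 = 89.5522 mm

89.5522 mm


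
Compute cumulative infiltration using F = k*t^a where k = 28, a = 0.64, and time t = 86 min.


F = k * t^a = 28 * 86^0.64
F = 28 * 17.301311

484.4367 mm


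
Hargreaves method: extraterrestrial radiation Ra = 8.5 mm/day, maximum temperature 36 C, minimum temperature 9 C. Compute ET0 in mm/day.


Tmean = (Tmax + Tmin)/2 = (36 + 9)/2 = 22.5
ET0 = 0.0023 * 8.5 * (22.5 + 17.8) * sqrt(36 - 9)
ET0 = 0.0023 * 8.5 * 40.3 * 5.196152

4.0939 mm/day


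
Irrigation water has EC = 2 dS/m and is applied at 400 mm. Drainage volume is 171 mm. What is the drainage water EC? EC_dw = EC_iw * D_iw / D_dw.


EC_dw = EC_iw * D_iw / D_dw
EC_dw = 2 * 400 / 171
EC_dw = 800 / 171

4.6784 dS/m


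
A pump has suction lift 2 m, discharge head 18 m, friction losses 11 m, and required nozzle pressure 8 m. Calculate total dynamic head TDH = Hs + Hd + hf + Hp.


TDH = Hs + Hd + hf + Hp = 2 + 18 + 11 + 8 = 39

39 m


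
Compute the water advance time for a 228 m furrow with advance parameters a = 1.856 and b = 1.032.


t = (L/a)^(1/b)
t = (228/1.856)^(1/1.032)
t = 122.844828^(1/1.032)

105.8207 min


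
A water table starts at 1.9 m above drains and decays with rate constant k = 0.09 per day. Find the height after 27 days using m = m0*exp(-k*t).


m = m0 * exp(-k*t)
m = 1.9 * exp(-0.09 * 27)
m = 1.9 * exp(-2.4300)

0.1673 m


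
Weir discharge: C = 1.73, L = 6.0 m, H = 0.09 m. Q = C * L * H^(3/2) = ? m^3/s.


Q = C * L * H^(3/2) = 1.73 * 6.0 * 0.09^1.5 = 1.73 * 6.0 * 0.027000

0.2803 m^3/s


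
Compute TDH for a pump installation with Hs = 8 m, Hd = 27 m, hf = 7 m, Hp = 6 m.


TDH = Hs + Hd + hf + Hp = 8 + 27 + 7 + 6 = 48

48 m


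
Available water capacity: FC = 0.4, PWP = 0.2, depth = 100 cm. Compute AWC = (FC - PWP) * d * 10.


AWC = (FC - PWP) * d * 10
AWC = (0.4 - 0.2) * 100 * 10
AWC = 0.2000 * 100 * 10

200.0000 mm


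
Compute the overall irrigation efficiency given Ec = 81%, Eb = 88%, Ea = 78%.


Ec = 0.81, Eb = 0.88, Ea = 0.78
E = 0.81 * 0.88 * 0.78 * 100 = 55.5984%

55.5984 %


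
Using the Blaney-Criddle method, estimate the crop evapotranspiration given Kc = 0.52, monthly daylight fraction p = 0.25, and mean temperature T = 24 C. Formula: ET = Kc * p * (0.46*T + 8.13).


ET = Kc * p * (0.46*T + 8.13)
ET = 0.52 * 0.25 * (0.46*24 + 8.13)
ET = 0.52 * 0.25 * 19.1700

2.4921 mm/day


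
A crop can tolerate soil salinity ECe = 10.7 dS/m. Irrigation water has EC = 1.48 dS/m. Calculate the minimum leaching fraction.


LR = ECiw / (5*ECe - ECiw)
LR = 1.48 / (5*10.7 - 1.48)
LR = 1.48 / 52.0200

0.0285


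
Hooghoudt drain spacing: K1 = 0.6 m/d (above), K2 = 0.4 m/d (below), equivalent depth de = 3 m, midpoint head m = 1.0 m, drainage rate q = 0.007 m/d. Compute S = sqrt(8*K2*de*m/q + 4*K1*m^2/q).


S^2 = 8*K2*de*m/q + 4*K1*m^2/q
S^2 = 8*0.4*3*1.0/0.007 + 4*0.6*1.0^2/0.007
S = sqrt(1714.2857)

41.4039 m


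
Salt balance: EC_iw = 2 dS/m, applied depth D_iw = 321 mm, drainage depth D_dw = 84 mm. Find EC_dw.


EC_dw = EC_iw * D_iw / D_dw
EC_dw = 2 * 321 / 84
EC_dw = 642 / 84

7.6429 dS/m


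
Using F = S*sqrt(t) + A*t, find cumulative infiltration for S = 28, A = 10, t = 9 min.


F = S*sqrt(t) + A*t
F = 28*sqrt(9) + 10*9
F = 28*3.000000 + 90

174.0000 mm


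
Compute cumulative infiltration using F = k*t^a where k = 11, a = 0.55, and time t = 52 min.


F = k * t^a = 11 * 52^0.55
F = 11 * 8.786215

96.6484 mm


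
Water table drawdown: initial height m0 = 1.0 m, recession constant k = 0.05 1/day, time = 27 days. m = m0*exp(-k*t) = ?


m = m0 * exp(-k*t)
m = 1.0 * exp(-0.05 * 27)
m = 1.0 * exp(-1.3500)

0.2592 m


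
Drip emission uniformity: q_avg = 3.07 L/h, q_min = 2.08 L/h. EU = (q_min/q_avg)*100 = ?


EU = (q_min/q_avg)*100 = (2.08/3.07)*100 = 67.7524%

67.7524 %


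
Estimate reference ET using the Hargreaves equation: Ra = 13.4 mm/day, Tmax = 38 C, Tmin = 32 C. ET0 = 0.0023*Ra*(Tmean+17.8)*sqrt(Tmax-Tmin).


Tmean = (Tmax + Tmin)/2 = (38 + 32)/2 = 35.0
ET0 = 0.0023 * 13.4 * (35.0 + 17.8) * sqrt(38 - 32)
ET0 = 0.0023 * 13.4 * 52.8 * 2.449490

3.9860 mm/day


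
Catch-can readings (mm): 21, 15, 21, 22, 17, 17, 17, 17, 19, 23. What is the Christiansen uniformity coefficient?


mean = 18.900000 mm
MAD = 2.300000 mm
CU = (1 - 2.300000/18.900000)*100

87.8307 %


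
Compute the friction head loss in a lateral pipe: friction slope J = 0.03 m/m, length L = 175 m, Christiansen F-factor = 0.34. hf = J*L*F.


hf = J * L * F = 0.03 * 175 * 0.34 = 1.7850 m

1.7850 m


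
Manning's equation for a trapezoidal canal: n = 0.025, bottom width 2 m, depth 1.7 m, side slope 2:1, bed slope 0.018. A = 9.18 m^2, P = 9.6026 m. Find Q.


R = A/P = 9.18/9.6026 = 0.955991
Q = (1/0.025) * 9.18 * 0.955991^(2/3) * 0.018^0.5

47.8088 m^3/s


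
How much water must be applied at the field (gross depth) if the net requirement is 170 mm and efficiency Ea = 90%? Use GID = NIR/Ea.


Ea = 90% = 0.9
GID = NIR / Ea = 170 / 0.9 = 188.8889 mm

188.8889 mm


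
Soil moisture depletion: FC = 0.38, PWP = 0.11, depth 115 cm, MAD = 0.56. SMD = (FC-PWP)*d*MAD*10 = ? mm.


SMD = (FC - PWP) * d * MAD * 10
SMD = (0.38 - 0.11) * 115 * 0.56 * 10
SMD = 0.2700 * 115 * 0.56 * 10

173.8800 mm


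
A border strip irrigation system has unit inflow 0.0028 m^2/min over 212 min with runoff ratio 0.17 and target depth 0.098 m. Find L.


L = q*t/((1+r)*Z)
L = 0.0028*212/((1+0.17)*0.098)
L = 0.5936/0.11466

5.1770 m


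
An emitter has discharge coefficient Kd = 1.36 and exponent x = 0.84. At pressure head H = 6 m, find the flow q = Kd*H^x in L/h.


q = Kd * H^x = 1.36 * 6^0.84 = 1.36 * 4.504505

6.1261 L/h


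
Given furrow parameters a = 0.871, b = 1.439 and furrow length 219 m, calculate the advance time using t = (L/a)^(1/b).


t = (L/a)^(1/b)
t = (219/0.871)^(1/1.439)
t = 251.435132^(1/1.439)

46.5716 min


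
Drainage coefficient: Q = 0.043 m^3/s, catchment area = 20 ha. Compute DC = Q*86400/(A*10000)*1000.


DC = Q * 86400 / (A * 10000) * 1000
DC = 0.043 * 86400 / (20 * 10000) * 1000
DC = 3715200.0000 / 200000

18.5760 mm/day


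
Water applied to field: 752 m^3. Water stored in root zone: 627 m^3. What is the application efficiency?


Ea = V_root / V_field * 100 = 627 / 752 * 100 = 83.3777%

83.3777 %


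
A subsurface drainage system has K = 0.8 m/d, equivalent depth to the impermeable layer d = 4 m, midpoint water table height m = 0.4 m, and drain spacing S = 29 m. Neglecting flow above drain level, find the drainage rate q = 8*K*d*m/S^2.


q = 8*K*d*m/S^2
q = 8*0.8*4*0.4/29^2
q = 10.2400 / 841

0.0122 m/d


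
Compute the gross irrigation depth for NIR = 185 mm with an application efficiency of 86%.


Ea = 86% = 0.86
GID = NIR / Ea = 185 / 0.86 = 215.1163 mm

215.1163 mm


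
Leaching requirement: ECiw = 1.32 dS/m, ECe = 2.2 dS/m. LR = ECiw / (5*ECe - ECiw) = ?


LR = ECiw / (5*ECe - ECiw)
LR = 1.32 / (5*2.2 - 1.32)
LR = 1.32 / 9.6800

0.1364


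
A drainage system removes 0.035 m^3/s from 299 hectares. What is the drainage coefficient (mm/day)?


DC = Q * 86400 / (A * 10000) * 1000
DC = 0.035 * 86400 / (299 * 10000) * 1000
DC = 3024000.0000 / 2990000

1.0114 mm/day


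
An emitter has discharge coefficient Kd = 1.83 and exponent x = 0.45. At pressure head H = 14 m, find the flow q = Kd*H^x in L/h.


q = Kd * H^x = 1.83 * 14^0.45 = 1.83 * 3.279122

6.0008 L/h


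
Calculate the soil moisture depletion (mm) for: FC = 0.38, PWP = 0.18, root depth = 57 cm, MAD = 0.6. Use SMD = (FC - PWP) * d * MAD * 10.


SMD = (FC - PWP) * d * MAD * 10
SMD = (0.38 - 0.18) * 57 * 0.6 * 10
SMD = 0.2000 * 57 * 0.6 * 10

68.4000 mm


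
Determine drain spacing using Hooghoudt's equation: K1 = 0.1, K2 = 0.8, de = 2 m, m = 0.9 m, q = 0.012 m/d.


S^2 = 8*K2*de*m/q + 4*K1*m^2/q
S^2 = 8*0.8*2*0.9/0.012 + 4*0.1*0.9^2/0.012
S = sqrt(987.0000)

31.4166 m


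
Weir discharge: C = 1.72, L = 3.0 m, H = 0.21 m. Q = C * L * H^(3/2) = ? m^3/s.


Q = C * L * H^(3/2) = 1.72 * 3.0 * 0.21^1.5 = 1.72 * 3.0 * 0.096234

0.4966 m^3/s


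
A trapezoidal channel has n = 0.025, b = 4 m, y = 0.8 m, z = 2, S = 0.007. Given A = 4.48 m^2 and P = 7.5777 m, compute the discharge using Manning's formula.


R = A/P = 4.48/7.5777 = 0.591208
Q = (1/0.025) * 4.48 * 0.591208^(2/3) * 0.007^0.5

10.5612 m^3/s


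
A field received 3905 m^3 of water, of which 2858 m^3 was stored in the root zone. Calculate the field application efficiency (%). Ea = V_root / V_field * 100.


Ea = V_root / V_field * 100 = 2858 / 3905 * 100 = 73.1882%

73.1882 %


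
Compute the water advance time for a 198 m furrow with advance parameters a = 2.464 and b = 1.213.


t = (L/a)^(1/b)
t = (198/2.464)^(1/1.213)
t = 80.357143^(1/1.213)

37.1969 min


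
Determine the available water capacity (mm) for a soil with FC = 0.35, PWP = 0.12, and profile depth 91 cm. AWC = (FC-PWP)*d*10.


AWC = (FC - PWP) * d * 10
AWC = (0.35 - 0.12) * 91 * 10
AWC = 0.2300 * 91 * 10

209.3000 mm


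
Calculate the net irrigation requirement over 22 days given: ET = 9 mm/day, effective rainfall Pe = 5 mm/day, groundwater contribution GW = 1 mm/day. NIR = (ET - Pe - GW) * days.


Daily deficit = ET - Pe - GW = 9 - 5 - 1 = 3 mm/day
NIR = 3 * 22 = 66 mm

66.0000 mm


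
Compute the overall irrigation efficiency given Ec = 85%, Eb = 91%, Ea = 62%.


Ec = 0.85, Eb = 0.91, Ea = 0.62
E = 0.85 * 0.91 * 0.62 * 100 = 47.9570%

47.9570 %


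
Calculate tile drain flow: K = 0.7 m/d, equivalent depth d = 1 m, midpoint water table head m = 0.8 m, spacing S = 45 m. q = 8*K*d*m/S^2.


q = 8*K*d*m/S^2
q = 8*0.7*1*0.8/45^2
q = 4.4800 / 2025

0.0022 m/d


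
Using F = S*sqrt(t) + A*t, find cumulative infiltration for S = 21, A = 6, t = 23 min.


F = S*sqrt(t) + A*t
F = 21*sqrt(23) + 6*23
F = 21*4.795832 + 138

238.7125 mm


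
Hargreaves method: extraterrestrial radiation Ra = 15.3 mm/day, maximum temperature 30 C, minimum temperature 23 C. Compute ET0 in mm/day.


Tmean = (Tmax + Tmin)/2 = (30 + 23)/2 = 26.5
ET0 = 0.0023 * 15.3 * (26.5 + 17.8) * sqrt(30 - 23)
ET0 = 0.0023 * 15.3 * 44.3 * 2.645751

4.1245 mm/day


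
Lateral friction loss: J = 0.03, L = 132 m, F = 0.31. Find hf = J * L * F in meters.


hf = J * L * F = 0.03 * 132 * 0.31 = 1.2276 m

1.2276 m


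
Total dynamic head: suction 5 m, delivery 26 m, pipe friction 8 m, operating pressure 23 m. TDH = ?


TDH = Hs + Hd + hf + Hp = 5 + 26 + 8 + 23 = 62

62 m


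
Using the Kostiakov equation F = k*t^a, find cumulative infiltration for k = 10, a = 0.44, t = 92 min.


F = k * t^a = 10 * 92^0.44
F = 10 * 7.312513

73.1251 mm


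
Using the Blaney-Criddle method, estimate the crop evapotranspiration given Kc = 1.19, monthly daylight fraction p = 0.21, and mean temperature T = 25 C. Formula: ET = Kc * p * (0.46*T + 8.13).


ET = Kc * p * (0.46*T + 8.13)
ET = 1.19 * 0.21 * (0.46*25 + 8.13)
ET = 1.19 * 0.21 * 19.6300

4.9055 mm/day


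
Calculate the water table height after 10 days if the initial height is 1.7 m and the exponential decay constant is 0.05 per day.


m = m0 * exp(-k*t)
m = 1.7 * exp(-0.05 * 10)
m = 1.7 * exp(-0.5000)

1.0311 m


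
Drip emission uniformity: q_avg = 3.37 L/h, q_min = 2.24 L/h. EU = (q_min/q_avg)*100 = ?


EU = (q_min/q_avg)*100 = (2.24/3.37)*100 = 66.4688%

66.4688 %


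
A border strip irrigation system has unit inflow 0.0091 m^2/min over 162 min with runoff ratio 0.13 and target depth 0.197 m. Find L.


L = q*t/((1+r)*Z)
L = 0.0091*162/((1+0.13)*0.197)
L = 1.4742/0.22261

6.6223 m


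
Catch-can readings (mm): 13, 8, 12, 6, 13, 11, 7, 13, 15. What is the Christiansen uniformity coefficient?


mean = 10.888889 mm
MAD = 2.592593 mm
CU = (1 - 2.592593/10.888889)*100

76.1905 %


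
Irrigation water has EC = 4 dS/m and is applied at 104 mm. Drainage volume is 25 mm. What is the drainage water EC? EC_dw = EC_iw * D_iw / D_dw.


EC_dw = EC_iw * D_iw / D_dw
EC_dw = 4 * 104 / 25
EC_dw = 416 / 25

16.6400 dS/m


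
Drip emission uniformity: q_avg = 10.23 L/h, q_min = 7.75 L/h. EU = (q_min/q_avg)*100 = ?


EU = (q_min/q_avg)*100 = (7.75/10.23)*100 = 75.7576%

75.7576 %


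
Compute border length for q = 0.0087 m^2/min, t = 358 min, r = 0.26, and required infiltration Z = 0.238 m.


L = q*t/((1+r)*Z)
L = 0.0087*358/((1+0.26)*0.238)
L = 3.1146/0.29988

10.3862 m


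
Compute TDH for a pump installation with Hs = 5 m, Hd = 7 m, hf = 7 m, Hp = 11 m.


TDH = Hs + Hd + hf + Hp = 5 + 7 + 7 + 11 = 30

30 m


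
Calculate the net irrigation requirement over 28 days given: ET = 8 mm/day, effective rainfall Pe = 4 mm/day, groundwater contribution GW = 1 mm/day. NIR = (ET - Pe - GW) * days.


Daily deficit = ET - Pe - GW = 8 - 4 - 1 = 3 mm/day
NIR = 3 * 28 = 84 mm

84.0000 mm


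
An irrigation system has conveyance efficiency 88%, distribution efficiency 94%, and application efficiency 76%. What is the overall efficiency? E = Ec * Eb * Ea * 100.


Ec = 0.88, Eb = 0.94, Ea = 0.76
E = 0.88 * 0.94 * 0.76 * 100 = 62.8672%

62.8672 %


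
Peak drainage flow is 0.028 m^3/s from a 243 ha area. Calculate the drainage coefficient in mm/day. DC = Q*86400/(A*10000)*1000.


DC = Q * 86400 / (A * 10000) * 1000
DC = 0.028 * 86400 / (243 * 10000) * 1000
DC = 2419200.0000 / 2430000

0.9956 mm/day


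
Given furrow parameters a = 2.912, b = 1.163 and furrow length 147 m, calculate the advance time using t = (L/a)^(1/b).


t = (L/a)^(1/b)
t = (147/2.912)^(1/1.163)
t = 50.480769^(1/1.163)

29.1357 min


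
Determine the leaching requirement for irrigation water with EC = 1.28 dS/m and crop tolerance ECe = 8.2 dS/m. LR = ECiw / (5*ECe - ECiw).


LR = ECiw / (5*ECe - ECiw)
LR = 1.28 / (5*8.2 - 1.28)
LR = 1.28 / 39.7200

0.0322


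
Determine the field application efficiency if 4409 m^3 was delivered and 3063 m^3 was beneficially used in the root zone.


Ea = V_root / V_field * 100 = 3063 / 4409 * 100 = 69.4715%

69.4715 %


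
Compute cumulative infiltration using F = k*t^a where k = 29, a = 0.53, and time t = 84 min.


F = k * t^a = 29 * 84^0.53
F = 29 * 10.468104

303.5750 mm


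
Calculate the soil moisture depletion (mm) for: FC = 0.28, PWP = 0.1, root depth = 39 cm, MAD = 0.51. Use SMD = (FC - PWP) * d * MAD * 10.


SMD = (FC - PWP) * d * MAD * 10
SMD = (0.28 - 0.1) * 39 * 0.51 * 10
SMD = 0.1800 * 39 * 0.51 * 10

35.8020 mm


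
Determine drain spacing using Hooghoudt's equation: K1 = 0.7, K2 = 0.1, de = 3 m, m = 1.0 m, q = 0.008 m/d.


S^2 = 8*K2*de*m/q + 4*K1*m^2/q
S^2 = 8*0.1*3*1.0/0.008 + 4*0.7*1.0^2/0.008
S = sqrt(650.0000)

25.4951 m


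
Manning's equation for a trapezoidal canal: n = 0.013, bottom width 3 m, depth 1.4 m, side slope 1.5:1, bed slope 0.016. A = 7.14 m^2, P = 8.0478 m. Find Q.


R = A/P = 7.14/8.0478 = 0.887199
Q = (1/0.013) * 7.14 * 0.887199^(2/3) * 0.016^0.5

64.1449 m^3/s


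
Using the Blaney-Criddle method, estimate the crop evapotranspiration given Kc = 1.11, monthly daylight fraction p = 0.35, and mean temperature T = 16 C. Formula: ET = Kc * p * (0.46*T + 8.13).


ET = Kc * p * (0.46*T + 8.13)
ET = 1.11 * 0.35 * (0.46*16 + 8.13)
ET = 1.11 * 0.35 * 15.4900

6.0179 mm/day


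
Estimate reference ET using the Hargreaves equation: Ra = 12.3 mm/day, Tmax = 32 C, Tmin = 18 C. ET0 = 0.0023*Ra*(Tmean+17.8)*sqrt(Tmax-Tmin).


Tmean = (Tmax + Tmin)/2 = (32 + 18)/2 = 25.0
ET0 = 0.0023 * 12.3 * (25.0 + 17.8) * sqrt(32 - 18)
ET0 = 0.0023 * 12.3 * 42.8 * 3.741657

4.5304 mm/day


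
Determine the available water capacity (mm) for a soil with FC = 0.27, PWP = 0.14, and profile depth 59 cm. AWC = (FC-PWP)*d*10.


AWC = (FC - PWP) * d * 10
AWC = (0.27 - 0.14) * 59 * 10
AWC = 0.1300 * 59 * 10

76.7000 mm


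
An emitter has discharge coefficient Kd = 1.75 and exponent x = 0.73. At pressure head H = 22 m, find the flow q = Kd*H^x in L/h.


q = Kd * H^x = 1.75 * 22^0.73 = 1.75 * 9.549234

16.7112 L/h


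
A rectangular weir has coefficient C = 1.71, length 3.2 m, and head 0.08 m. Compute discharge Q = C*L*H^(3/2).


Q = C * L * H^(3/2) = 1.71 * 3.2 * 0.08^1.5 = 1.71 * 3.2 * 0.022627

0.1238 m^3/s


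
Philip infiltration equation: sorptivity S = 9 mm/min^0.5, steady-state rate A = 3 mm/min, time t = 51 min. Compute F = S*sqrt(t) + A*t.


F = S*sqrt(t) + A*t
F = 9*sqrt(51) + 3*51
F = 9*7.141428 + 153

217.2729 mm


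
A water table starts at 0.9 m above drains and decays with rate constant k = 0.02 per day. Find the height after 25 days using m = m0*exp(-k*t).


m = m0 * exp(-k*t)
m = 0.9 * exp(-0.02 * 25)
m = 0.9 * exp(-0.5000)

0.5459 m


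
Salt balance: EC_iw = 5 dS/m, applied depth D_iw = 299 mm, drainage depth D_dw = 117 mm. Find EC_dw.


EC_dw = EC_iw * D_iw / D_dw
EC_dw = 5 * 299 / 117
EC_dw = 1495 / 117

12.7778 dS/m


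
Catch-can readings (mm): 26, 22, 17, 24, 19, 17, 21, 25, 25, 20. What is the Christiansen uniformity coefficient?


mean = 21.600000 mm
MAD = 2.800000 mm
CU = (1 - 2.800000/21.600000)*100

87.0370 %


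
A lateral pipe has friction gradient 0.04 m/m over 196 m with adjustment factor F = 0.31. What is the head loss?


hf = J * L * F = 0.04 * 196 * 0.31 = 2.4304 m

2.4304 m


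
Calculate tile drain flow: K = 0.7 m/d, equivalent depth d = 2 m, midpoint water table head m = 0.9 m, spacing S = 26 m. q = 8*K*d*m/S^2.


q = 8*K*d*m/S^2
q = 8*0.7*2*0.9/26^2
q = 10.0800 / 676

0.0149 m/d


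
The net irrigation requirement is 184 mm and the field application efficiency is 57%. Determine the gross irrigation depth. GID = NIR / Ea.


Ea = 57% = 0.57
GID = NIR / Ea = 184 / 0.57 = 322.8070 mm

322.8070 mm


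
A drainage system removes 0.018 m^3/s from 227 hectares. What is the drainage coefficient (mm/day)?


DC = Q * 86400 / (A * 10000) * 1000
DC = 0.018 * 86400 / (227 * 10000) * 1000
DC = 1555200.0000 / 2270000

0.6851 mm/day


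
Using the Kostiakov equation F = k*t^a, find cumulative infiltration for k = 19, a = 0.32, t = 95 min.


F = k * t^a = 19 * 95^0.32
F = 19 * 4.294094

81.5878 mm


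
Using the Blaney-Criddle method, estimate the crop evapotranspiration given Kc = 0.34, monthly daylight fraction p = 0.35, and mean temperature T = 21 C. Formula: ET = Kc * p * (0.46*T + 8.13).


ET = Kc * p * (0.46*T + 8.13)
ET = 0.34 * 0.35 * (0.46*21 + 8.13)
ET = 0.34 * 0.35 * 17.7900

2.1170 mm/day


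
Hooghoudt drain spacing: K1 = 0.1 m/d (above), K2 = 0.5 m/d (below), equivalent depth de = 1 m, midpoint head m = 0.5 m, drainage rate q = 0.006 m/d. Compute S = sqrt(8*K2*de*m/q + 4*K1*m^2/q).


S^2 = 8*K2*de*m/q + 4*K1*m^2/q
S^2 = 8*0.5*1*0.5/0.006 + 4*0.1*0.5^2/0.006
S = sqrt(350.0000)

18.7083 m


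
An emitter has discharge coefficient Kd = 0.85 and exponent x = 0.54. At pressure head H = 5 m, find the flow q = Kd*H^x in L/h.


q = Kd * H^x = 0.85 * 5^0.54 = 0.85 * 2.384755

2.0270 L/h


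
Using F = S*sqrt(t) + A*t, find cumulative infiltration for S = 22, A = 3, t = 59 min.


F = S*sqrt(t) + A*t
F = 22*sqrt(59) + 3*59
F = 22*7.681146 + 177

345.9852 mm


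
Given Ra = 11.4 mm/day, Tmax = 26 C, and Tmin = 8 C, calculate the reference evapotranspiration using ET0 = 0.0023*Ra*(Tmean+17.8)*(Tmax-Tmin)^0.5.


Tmean = (Tmax + Tmin)/2 = (26 + 8)/2 = 17.0
ET0 = 0.0023 * 11.4 * (17.0 + 17.8) * sqrt(26 - 8)
ET0 = 0.0023 * 11.4 * 34.8 * 4.242641

3.8712 mm/day


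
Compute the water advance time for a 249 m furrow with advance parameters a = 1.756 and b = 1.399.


t = (L/a)^(1/b)
t = (249/1.756)^(1/1.399)
t = 141.799544^(1/1.399)

34.5151 min


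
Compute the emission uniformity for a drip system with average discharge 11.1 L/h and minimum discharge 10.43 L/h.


EU = (q_min/q_avg)*100 = (10.43/11.1)*100 = 93.9640%

93.9640 %


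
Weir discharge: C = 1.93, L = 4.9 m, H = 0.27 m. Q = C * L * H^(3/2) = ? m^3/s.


Q = C * L * H^(3/2) = 1.93 * 4.9 * 0.27^1.5 = 1.93 * 4.9 * 0.140296

1.3268 m^3/s


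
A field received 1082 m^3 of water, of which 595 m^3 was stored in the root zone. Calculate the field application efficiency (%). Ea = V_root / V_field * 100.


Ea = V_root / V_field * 100 = 595 / 1082 * 100 = 54.9908%

54.9908 %


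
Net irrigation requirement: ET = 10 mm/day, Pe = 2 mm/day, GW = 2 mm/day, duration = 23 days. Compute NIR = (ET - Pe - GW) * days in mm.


Daily deficit = ET - Pe - GW = 10 - 2 - 2 = 6 mm/day
NIR = 6 * 23 = 138 mm

138.0000 mm


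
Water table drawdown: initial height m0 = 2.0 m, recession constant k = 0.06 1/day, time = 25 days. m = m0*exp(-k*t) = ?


m = m0 * exp(-k*t)
m = 2.0 * exp(-0.06 * 25)
m = 2.0 * exp(-1.5000)

0.4463 m


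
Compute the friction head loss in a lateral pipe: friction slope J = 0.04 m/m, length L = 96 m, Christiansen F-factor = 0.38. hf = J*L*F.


hf = J * L * F = 0.04 * 96 * 0.38 = 1.4592 m

1.4592 m


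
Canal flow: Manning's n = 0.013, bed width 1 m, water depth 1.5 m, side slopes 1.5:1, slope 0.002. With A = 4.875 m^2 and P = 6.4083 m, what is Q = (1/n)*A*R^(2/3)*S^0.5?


R = A/P = 4.875/6.4083 = 0.760732
Q = (1/0.013) * 4.875 * 0.760732^(2/3) * 0.002^0.5

13.9755 m^3/s


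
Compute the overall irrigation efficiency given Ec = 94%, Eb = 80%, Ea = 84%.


Ec = 0.94, Eb = 0.8, Ea = 0.84
E = 0.94 * 0.8 * 0.84 * 100 = 63.1680%

63.1680 %


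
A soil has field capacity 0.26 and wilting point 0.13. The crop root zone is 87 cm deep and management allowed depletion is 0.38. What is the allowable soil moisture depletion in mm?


SMD = (FC - PWP) * d * MAD * 10
SMD = (0.26 - 0.13) * 87 * 0.38 * 10
SMD = 0.1300 * 87 * 0.38 * 10

42.9780 mm


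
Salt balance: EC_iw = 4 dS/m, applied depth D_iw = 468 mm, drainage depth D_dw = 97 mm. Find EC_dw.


EC_dw = EC_iw * D_iw / D_dw
EC_dw = 4 * 468 / 97
EC_dw = 1872 / 97

19.2990 dS/m


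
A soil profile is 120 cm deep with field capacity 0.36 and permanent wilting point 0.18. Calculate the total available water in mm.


AWC = (FC - PWP) * d * 10
AWC = (0.36 - 0.18) * 120 * 10
AWC = 0.1800 * 120 * 10

216.0000 mm


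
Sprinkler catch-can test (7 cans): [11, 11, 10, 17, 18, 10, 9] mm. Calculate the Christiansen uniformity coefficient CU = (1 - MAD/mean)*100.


mean = 12.285714 mm
MAD = 2.979592 mm
CU = (1 - 2.979592/12.285714)*100

75.7475 %


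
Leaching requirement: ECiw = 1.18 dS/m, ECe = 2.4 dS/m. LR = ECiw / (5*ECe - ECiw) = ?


LR = ECiw / (5*ECe - ECiw)
LR = 1.18 / (5*2.4 - 1.18)
LR = 1.18 / 10.8200

0.1091


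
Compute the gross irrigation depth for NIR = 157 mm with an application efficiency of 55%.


Ea = 55% = 0.55
GID = NIR / Ea = 157 / 0.55 = 285.4545 mm

285.4545 mm


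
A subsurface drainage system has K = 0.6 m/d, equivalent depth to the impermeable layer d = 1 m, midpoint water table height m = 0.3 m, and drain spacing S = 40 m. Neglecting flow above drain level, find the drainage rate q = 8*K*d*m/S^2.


q = 8*K*d*m/S^2
q = 8*0.6*1*0.3/40^2
q = 1.4400 / 1600

9.0000e-04 m/d


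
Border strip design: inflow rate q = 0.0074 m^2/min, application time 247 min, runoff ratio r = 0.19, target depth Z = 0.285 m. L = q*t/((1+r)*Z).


L = q*t/((1+r)*Z)
L = 0.0074*247/((1+0.19)*0.285)
L = 1.8278/0.33915

5.3894 m


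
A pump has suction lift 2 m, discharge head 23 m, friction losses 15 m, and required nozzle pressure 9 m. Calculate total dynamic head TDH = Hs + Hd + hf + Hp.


TDH = Hs + Hd + hf + Hp = 2 + 23 + 15 + 9 = 49

49 m


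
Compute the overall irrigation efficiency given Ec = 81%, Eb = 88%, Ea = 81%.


Ec = 0.81, Eb = 0.88, Ea = 0.81
E = 0.81 * 0.88 * 0.81 * 100 = 57.7368%

57.7368 %


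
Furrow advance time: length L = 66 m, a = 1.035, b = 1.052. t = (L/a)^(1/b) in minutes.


t = (L/a)^(1/b)
t = (66/1.035)^(1/1.052)
t = 63.768116^(1/1.052)

51.9281 min


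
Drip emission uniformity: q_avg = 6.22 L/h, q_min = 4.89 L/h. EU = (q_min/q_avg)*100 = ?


EU = (q_min/q_avg)*100 = (4.89/6.22)*100 = 78.6174%

78.6174 %


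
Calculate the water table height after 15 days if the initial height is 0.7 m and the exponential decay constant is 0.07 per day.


m = m0 * exp(-k*t)
m = 0.7 * exp(-0.07 * 15)
m = 0.7 * exp(-1.0500)

0.2450 m


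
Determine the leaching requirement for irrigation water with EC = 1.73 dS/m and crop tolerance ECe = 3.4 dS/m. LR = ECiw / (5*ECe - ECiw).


LR = ECiw / (5*ECe - ECiw)
LR = 1.73 / (5*3.4 - 1.73)
LR = 1.73 / 15.2700

0.1133


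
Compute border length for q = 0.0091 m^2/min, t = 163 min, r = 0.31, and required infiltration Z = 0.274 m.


L = q*t/((1+r)*Z)
L = 0.0091*163/((1+0.31)*0.274)
L = 1.4833/0.35894

4.1324 m


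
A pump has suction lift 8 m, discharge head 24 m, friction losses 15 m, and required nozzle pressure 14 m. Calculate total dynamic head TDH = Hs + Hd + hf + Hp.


TDH = Hs + Hd + hf + Hp = 8 + 24 + 15 + 14 = 61

61 m


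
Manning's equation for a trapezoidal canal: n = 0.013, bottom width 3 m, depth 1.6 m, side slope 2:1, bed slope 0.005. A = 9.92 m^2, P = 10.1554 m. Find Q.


R = A/P = 9.92/10.1554 = 0.976820
Q = (1/0.013) * 9.92 * 0.976820^(2/3) * 0.005^0.5

53.1206 m^3/s


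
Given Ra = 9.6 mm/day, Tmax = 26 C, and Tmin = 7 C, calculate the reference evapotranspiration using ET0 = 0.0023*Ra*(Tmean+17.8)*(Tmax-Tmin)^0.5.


Tmean = (Tmax + Tmin)/2 = (26 + 7)/2 = 16.5
ET0 = 0.0023 * 9.6 * (16.5 + 17.8) * sqrt(26 - 7)
ET0 = 0.0023 * 9.6 * 34.3 * 4.358899

3.3012 mm/day


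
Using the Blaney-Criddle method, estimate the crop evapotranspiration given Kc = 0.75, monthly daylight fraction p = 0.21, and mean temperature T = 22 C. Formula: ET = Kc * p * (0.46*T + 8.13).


ET = Kc * p * (0.46*T + 8.13)
ET = 0.75 * 0.21 * (0.46*22 + 8.13)
ET = 0.75 * 0.21 * 18.2500

2.8744 mm/day


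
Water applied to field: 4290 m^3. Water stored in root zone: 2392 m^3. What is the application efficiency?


Ea = V_root / V_field * 100 = 2392 / 4290 * 100 = 55.7576%

55.7576 %


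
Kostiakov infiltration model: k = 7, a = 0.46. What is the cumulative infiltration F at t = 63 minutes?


F = k * t^a = 7 * 63^0.46
F = 7 * 6.725068

47.0755 mm


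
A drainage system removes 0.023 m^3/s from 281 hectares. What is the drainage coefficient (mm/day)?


DC = Q * 86400 / (A * 10000) * 1000
DC = 0.023 * 86400 / (281 * 10000) * 1000
DC = 1987200.0000 / 2810000

0.7072 mm/day


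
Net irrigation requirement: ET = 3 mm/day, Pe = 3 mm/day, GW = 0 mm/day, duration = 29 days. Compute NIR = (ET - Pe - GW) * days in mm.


Daily deficit = ET - Pe - GW = 3 - 3 - 0 = 0 mm/day
NIR = 0 * 29 = 0 mm

0 mm


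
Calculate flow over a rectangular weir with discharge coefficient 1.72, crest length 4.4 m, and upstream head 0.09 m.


Q = C * L * H^(3/2) = 1.72 * 4.4 * 0.09^1.5 = 1.72 * 4.4 * 0.027000

0.2043 m^3/s


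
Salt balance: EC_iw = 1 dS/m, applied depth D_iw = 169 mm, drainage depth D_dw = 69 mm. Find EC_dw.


EC_dw = EC_iw * D_iw / D_dw
EC_dw = 1 * 169 / 69
EC_dw = 169 / 69

2.4493 dS/m


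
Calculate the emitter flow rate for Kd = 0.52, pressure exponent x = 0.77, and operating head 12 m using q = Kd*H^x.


q = Kd * H^x = 0.52 * 12^0.77 = 0.52 * 6.775940

3.5235 L/h


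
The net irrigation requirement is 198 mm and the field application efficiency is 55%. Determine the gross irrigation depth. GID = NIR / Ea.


Ea = 55% = 0.55
GID = NIR / Ea = 198 / 0.55 = 360.0000 mm

360.0000 mm


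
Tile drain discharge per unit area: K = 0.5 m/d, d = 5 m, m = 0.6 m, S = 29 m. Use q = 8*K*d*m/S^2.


q = 8*K*d*m/S^2
q = 8*0.5*5*0.6/29^2
q = 12.0000 / 841

0.0143 m/d


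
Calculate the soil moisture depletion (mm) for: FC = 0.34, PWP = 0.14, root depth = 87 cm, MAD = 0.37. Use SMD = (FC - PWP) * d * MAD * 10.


SMD = (FC - PWP) * d * MAD * 10
SMD = (0.34 - 0.14) * 87 * 0.37 * 10
SMD = 0.2000 * 87 * 0.37 * 10

64.3800 mm


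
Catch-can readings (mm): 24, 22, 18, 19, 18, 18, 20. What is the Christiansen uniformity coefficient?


mean = 19.857143 mm
MAD = 1.836735 mm
CU = (1 - 1.836735/19.857143)*100

90.7503 %


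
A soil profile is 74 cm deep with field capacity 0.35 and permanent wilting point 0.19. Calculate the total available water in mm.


AWC = (FC - PWP) * d * 10
AWC = (0.35 - 0.19) * 74 * 10
AWC = 0.1600 * 74 * 10

118.4000 mm


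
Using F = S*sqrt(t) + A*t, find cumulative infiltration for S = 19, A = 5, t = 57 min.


F = S*sqrt(t) + A*t
F = 19*sqrt(57) + 5*57
F = 19*7.549834 + 285

428.4468 mm


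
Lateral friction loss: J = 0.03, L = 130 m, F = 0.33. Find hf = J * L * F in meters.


hf = J * L * F = 0.03 * 130 * 0.33 = 1.2870 m

1.2870 m


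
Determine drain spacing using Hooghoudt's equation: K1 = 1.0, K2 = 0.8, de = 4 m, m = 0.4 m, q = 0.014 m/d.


S^2 = 8*K2*de*m/q + 4*K1*m^2/q
S^2 = 8*0.8*4*0.4/0.014 + 4*1.0*0.4^2/0.014
S = sqrt(777.1429)

27.8773 m


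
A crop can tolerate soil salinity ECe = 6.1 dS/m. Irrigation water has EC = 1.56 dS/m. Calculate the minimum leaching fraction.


LR = ECiw / (5*ECe - ECiw)
LR = 1.56 / (5*6.1 - 1.56)
LR = 1.56 / 28.9400

0.0539


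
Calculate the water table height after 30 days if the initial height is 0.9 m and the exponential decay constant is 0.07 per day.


m = m0 * exp(-k*t)
m = 0.9 * exp(-0.07 * 30)
m = 0.9 * exp(-2.1000)

0.1102 m


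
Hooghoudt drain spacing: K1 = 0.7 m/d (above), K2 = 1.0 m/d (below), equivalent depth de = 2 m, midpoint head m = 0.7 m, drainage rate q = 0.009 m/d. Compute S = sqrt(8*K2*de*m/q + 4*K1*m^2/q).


S^2 = 8*K2*de*m/q + 4*K1*m^2/q
S^2 = 8*1.0*2*0.7/0.009 + 4*0.7*0.7^2/0.009
S = sqrt(1396.8889)

37.3750 m


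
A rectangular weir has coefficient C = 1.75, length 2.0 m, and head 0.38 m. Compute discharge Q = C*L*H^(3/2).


Q = C * L * H^(3/2) = 1.75 * 2.0 * 0.38^1.5 = 1.75 * 2.0 * 0.234248

0.8199 m^3/s


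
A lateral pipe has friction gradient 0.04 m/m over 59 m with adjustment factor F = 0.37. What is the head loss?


hf = J * L * F = 0.04 * 59 * 0.37 = 0.8732 m

0.8732 m


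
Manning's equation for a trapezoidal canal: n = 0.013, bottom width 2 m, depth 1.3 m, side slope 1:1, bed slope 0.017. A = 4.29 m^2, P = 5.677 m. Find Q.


R = A/P = 4.29/5.677 = 0.755681
Q = (1/0.013) * 4.29 * 0.755681^(2/3) * 0.017^0.5

35.6969 m^3/s


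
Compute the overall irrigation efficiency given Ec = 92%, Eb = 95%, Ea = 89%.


Ec = 0.92, Eb = 0.95, Ea = 0.89
E = 0.92 * 0.95 * 0.89 * 100 = 77.7860%

77.7860 %


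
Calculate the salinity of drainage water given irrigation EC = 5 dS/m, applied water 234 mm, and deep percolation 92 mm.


EC_dw = EC_iw * D_iw / D_dw
EC_dw = 5 * 234 / 92
EC_dw = 1170 / 92

12.7174 dS/m


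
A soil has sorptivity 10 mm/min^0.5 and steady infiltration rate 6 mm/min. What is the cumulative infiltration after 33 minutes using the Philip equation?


F = S*sqrt(t) + A*t
F = 10*sqrt(33) + 6*33
F = 10*5.744563 + 198

255.4456 mm


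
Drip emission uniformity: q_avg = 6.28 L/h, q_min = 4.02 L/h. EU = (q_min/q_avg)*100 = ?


EU = (q_min/q_avg)*100 = (4.02/6.28)*100 = 64.0127%

64.0127 %


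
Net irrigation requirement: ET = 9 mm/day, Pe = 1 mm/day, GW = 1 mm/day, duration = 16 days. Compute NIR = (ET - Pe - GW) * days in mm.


Daily deficit = ET - Pe - GW = 9 - 1 - 1 = 7 mm/day
NIR = 7 * 16 = 112 mm

112.0000 mm


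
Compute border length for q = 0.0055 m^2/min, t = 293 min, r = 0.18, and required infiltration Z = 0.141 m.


L = q*t/((1+r)*Z)
L = 0.0055*293/((1+0.18)*0.141)
L = 1.6115/0.16638

9.6857 m


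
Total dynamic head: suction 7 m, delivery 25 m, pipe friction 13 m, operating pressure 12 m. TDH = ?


TDH = Hs + Hd + hf + Hp = 7 + 25 + 13 + 12 = 57

57 m


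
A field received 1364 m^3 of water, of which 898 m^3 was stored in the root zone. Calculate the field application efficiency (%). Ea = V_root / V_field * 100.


Ea = V_root / V_field * 100 = 898 / 1364 * 100 = 65.8358%

65.8358 %


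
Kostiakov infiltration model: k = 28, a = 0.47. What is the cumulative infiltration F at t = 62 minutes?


F = k * t^a = 28 * 62^0.47
F = 28 * 6.957033

194.7969 mm


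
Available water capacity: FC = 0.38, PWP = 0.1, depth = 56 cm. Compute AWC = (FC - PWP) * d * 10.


AWC = (FC - PWP) * d * 10
AWC = (0.38 - 0.1) * 56 * 10
AWC = 0.2800 * 56 * 10

156.8000 mm


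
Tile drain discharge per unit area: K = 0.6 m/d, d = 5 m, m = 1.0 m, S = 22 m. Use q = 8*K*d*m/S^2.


q = 8*K*d*m/S^2
q = 8*0.6*5*1.0/22^2
q = 24.0000 / 484

0.0496 m/d


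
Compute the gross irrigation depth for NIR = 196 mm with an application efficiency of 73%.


Ea = 73% = 0.73
GID = NIR / Ea = 196 / 0.73 = 268.4932 mm

268.4932 mm


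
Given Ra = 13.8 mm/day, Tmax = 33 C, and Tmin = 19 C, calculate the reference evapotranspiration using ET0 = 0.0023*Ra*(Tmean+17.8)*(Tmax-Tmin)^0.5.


Tmean = (Tmax + Tmin)/2 = (33 + 19)/2 = 26.0
ET0 = 0.0023 * 13.8 * (26.0 + 17.8) * sqrt(33 - 19)
ET0 = 0.0023 * 13.8 * 43.8 * 3.741657

5.2017 mm/day


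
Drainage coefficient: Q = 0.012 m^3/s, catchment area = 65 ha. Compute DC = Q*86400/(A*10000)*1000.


DC = Q * 86400 / (A * 10000) * 1000
DC = 0.012 * 86400 / (65 * 10000) * 1000
DC = 1036800.0000 / 650000

1.5951 mm/day


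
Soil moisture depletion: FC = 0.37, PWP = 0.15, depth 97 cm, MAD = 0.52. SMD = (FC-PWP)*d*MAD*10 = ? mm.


SMD = (FC - PWP) * d * MAD * 10
SMD = (0.37 - 0.15) * 97 * 0.52 * 10
SMD = 0.2200 * 97 * 0.52 * 10

110.9680 mm


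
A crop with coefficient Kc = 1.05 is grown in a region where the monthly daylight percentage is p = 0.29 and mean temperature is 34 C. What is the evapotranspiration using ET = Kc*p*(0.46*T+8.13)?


ET = Kc * p * (0.46*T + 8.13)
ET = 1.05 * 0.29 * (0.46*34 + 8.13)
ET = 1.05 * 0.29 * 23.7700

7.2380 mm/day


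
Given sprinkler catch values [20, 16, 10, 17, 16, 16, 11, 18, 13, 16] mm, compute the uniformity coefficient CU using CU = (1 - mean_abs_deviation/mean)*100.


mean = 15.300000 mm
MAD = 2.380000 mm
CU = (1 - 2.380000/15.300000)*100

84.4444 %


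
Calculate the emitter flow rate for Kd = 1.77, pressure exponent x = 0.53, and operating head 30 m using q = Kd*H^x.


q = Kd * H^x = 1.77 * 30^0.53 = 1.77 * 6.065607

10.7361 L/h


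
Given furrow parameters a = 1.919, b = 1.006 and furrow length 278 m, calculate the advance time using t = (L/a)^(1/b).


t = (L/a)^(1/b)
t = (278/1.919)^(1/1.006)
t = 144.867118^(1/1.006)

140.6311 min


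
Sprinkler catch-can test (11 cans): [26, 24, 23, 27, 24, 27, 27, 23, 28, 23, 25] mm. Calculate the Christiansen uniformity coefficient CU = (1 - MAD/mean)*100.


mean = 25.181818 mm
MAD = 1.652893 mm
CU = (1 - 1.652893/25.181818)*100

93.4362 %


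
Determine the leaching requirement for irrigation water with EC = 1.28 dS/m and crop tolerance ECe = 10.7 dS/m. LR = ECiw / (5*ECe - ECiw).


LR = ECiw / (5*ECe - ECiw)
LR = 1.28 / (5*10.7 - 1.28)
LR = 1.28 / 52.2200

0.0245


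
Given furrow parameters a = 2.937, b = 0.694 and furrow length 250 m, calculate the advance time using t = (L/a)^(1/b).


t = (L/a)^(1/b)
t = (250/2.937)^(1/0.694)
t = 85.120872^(1/0.694)

603.9928 min


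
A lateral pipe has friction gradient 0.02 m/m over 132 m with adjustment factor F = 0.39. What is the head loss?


hf = J * L * F = 0.02 * 132 * 0.39 = 1.0296 m

1.0296 m


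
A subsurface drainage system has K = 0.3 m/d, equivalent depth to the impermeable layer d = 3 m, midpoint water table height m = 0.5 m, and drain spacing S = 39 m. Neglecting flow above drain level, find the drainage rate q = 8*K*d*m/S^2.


q = 8*K*d*m/S^2
q = 8*0.3*3*0.5/39^2
q = 3.6000 / 1521

0.0024 m/d


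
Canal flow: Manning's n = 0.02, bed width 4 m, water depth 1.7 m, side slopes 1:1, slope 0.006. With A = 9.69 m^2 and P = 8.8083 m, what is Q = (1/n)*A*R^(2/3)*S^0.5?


R = A/P = 9.69/8.8083 = 1.100099
Q = (1/0.02) * 9.69 * 1.100099^(2/3) * 0.006^0.5

39.9936 m^3/s


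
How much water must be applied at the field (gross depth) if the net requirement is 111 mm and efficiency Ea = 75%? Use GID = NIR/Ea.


Ea = 75% = 0.75
GID = NIR / Ea = 111 / 0.75 = 148.0000 mm

148.0000 mm


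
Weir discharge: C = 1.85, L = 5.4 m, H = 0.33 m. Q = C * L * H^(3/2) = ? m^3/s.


Q = C * L * H^(3/2) = 1.85 * 5.4 * 0.33^1.5 = 1.85 * 5.4 * 0.189571

1.8938 m^3/s


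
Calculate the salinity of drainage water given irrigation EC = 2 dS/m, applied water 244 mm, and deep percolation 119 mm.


EC_dw = EC_iw * D_iw / D_dw
EC_dw = 2 * 244 / 119
EC_dw = 488 / 119

4.1008 dS/m


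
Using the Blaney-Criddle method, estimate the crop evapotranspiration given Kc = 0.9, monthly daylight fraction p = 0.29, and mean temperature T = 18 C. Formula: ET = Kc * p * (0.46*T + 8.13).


ET = Kc * p * (0.46*T + 8.13)
ET = 0.9 * 0.29 * (0.46*18 + 8.13)
ET = 0.9 * 0.29 * 16.4100

4.2830 mm/day


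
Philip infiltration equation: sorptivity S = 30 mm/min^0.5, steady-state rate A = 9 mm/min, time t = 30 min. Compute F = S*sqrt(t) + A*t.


F = S*sqrt(t) + A*t
F = 30*sqrt(30) + 9*30
F = 30*5.477226 + 270

434.3168 mm


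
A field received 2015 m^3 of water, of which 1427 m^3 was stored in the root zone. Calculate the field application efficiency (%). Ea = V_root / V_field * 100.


Ea = V_root / V_field * 100 = 1427 / 2015 * 100 = 70.8189%

70.8189 %


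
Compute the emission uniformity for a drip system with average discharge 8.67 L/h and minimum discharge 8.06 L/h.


EU = (q_min/q_avg)*100 = (8.06/8.67)*100 = 92.9642%

92.9642 %


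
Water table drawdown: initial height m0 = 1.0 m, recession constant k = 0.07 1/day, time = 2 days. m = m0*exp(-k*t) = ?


m = m0 * exp(-k*t)
m = 1.0 * exp(-0.07 * 2)
m = 1.0 * exp(-0.1400)

0.8694 m


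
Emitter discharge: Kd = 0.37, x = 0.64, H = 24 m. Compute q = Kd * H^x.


q = Kd * H^x = 0.37 * 24^0.64 = 0.37 * 7.644256

2.8284 L/h


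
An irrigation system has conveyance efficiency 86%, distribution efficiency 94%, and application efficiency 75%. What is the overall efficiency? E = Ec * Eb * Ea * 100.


Ec = 0.86, Eb = 0.94, Ea = 0.75
E = 0.86 * 0.94 * 0.75 * 100 = 60.6300%

60.6300 %
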